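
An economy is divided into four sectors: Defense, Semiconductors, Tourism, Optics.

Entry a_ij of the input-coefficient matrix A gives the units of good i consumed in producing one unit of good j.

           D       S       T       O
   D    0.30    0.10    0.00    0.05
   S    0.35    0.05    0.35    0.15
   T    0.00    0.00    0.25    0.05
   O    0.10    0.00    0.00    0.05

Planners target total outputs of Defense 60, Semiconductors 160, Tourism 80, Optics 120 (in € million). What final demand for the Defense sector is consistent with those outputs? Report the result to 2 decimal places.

d_D = 20.00

I − A =
  [   0.70    -0.10     0.00    -0.05]
  [  -0.35     0.95    -0.35    -0.15]
  [   0.00     0.00     0.75    -0.05]
  [  -0.10     0.00     0.00     0.95]
d = (I − A) x:
  d_D = (+0.70)·60 + (-0.10)·160 + (+0.00)·80 + (-0.05)·120 = 20.00
  d_S = (-0.35)·60 + (+0.95)·160 + (-0.35)·80 + (-0.15)·120 = 85.00
  d_T = (+0.00)·60 + (+0.00)·160 + (+0.75)·80 + (-0.05)·120 = 54.00
  d_O = (-0.10)·60 + (+0.00)·160 + (+0.00)·80 + (+0.95)·120 = 108.00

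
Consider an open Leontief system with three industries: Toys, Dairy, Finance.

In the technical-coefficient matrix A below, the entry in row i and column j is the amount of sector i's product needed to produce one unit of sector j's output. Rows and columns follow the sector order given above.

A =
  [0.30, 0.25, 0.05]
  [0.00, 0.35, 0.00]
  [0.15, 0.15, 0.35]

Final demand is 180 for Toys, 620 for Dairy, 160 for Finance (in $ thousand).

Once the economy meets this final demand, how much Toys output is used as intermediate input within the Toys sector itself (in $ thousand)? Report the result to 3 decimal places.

z_TT = 192.505

I − A =
  [   0.70    -0.25    -0.05]
  [   0.00     0.65     0.00]
  [  -0.15    -0.15     0.65]
Cofactors of I−A, C_ij = (−1)^(i+j)·(minor ij) (rows/columns in the sector order above):
  C_11 = (0.65)(0.65) − (0.00)(-0.15) = 0.4225
  C_12 = −[(0.00)(0.65) − (0.00)(-0.15)] = 0.0000
  C_13 = (0.00)(-0.15) − (0.65)(-0.15) = 0.0975
  C_21 = −[(-0.25)(0.65) − (-0.05)(-0.15)] = 0.1700
  C_22 = (0.70)(0.65) − (-0.05)(-0.15) = 0.4475
  C_23 = −[(0.70)(-0.15) − (-0.25)(-0.15)] = 0.1425
  C_31 = (-0.25)(0.00) − (-0.05)(0.65) = 0.0325
  C_32 = −[(0.70)(0.00) − (-0.05)(0.00)] = 0.0000
  C_33 = (0.70)(0.65) − (-0.25)(0.00) = 0.4550
det(I−A) = Σ_j (I−A)_1j·C_1j = (0.70)(0.4225) + (-0.25)(0.0000) + (-0.05)(0.0975) = 0.290875
adj(I−A) = Cᵀ =
  [ 0.4225   0.1700   0.0325]
  [ 0.0000   0.4475   0.0000]
  [ 0.0975   0.1425   0.4550]
(I − A)⁻¹ = adj(I−A) / det(I−A) ≈
  [   1.4525     0.5844     0.1117]
  [   0.0000     1.5385     0.0000]
  [   0.3352     0.4899     1.5642]
First solve x = (I − A)⁻¹ d = adj(I−A)·d / det(I−A); in particular x_T = (0.4225·180 + 0.1700·620 + 0.0325·160) / 0.290875 = 186.65 / 0.290875 ≈ 641.68457.
Intermediate flow from T to T: z_TT = a_TT · x_T = 0.30 × 186.65 / 0.290875 = 55.995 / 0.290875 ≈ 192.505.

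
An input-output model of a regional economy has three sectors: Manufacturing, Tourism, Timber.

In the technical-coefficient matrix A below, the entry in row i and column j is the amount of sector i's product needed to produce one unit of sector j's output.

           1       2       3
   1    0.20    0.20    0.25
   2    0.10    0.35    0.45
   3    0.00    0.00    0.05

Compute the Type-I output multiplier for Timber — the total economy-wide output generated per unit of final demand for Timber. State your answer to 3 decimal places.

m_3 = 2.395

I − A =
  [   0.80    -0.20    -0.25]
  [  -0.10     0.65    -0.45]
  [   0.00     0.00     0.95]
Cofactors of I−A, C_ij = (−1)^(i+j)·(minor ij) (rows/columns in the sector order above):
  C_11 = (0.65)(0.95) − (-0.45)(0.00) = 0.6175
  C_12 = −[(-0.10)(0.95) − (-0.45)(0.00)] = 0.0950
  C_13 = (-0.10)(0.00) − (0.65)(0.00) = 0.0000
  C_21 = −[(-0.20)(0.95) − (-0.25)(0.00)] = 0.1900
  C_22 = (0.80)(0.95) − (-0.25)(0.00) = 0.7600
  C_23 = −[(0.80)(0.00) − (-0.20)(0.00)] = 0.0000
  C_31 = (-0.20)(-0.45) − (-0.25)(0.65) = 0.2525
  C_32 = −[(0.80)(-0.45) − (-0.25)(-0.10)] = 0.3850
  C_33 = (0.80)(0.65) − (-0.20)(-0.10) = 0.5000
det(I−A) = Σ_j (I−A)_1j·C_1j = (0.80)(0.6175) + (-0.20)(0.0950) + (-0.25)(0.0000) = 0.4750
adj(I−A) = Cᵀ =
  [ 0.6175   0.1900   0.2525]
  [ 0.0950   0.7600   0.3850]
  [ 0.0000   0.0000   0.5000]
(I − A)⁻¹ = adj(I−A) / det(I−A) ≈
  [   1.3000     0.4000     0.5316]
  [   0.2000     1.6000     0.8105]
  [   0.0000     0.0000     1.0526]
The output multiplier for sector j is the column-j sum of the Leontief inverse (I − A)⁻¹ = adj(I−A) / det(I−A).
Column 3 of adj(I−A): (0.2525, 0.3850, 0.5000); det(I−A) = 0.4750.
m_3 = (0.2525 + 0.3850 + 0.5000) / 0.4750 = 1.1375 / 0.4750 ≈ 2.395.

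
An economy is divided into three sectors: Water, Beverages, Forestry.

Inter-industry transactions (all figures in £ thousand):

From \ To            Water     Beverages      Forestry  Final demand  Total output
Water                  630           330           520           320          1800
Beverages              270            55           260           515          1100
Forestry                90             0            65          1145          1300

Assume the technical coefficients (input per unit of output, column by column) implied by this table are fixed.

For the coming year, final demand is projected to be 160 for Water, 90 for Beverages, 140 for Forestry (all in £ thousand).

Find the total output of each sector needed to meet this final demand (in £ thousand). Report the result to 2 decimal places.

x_W = 443.88, x_B = 200.77, x_F = 170.73

Technical coefficients a_ij = z_ij / X_j:
  a_WW = 630/1800 = 0.35, a_BW = 270/1800 = 0.15, a_FW = 90/1800 = 0.05
  a_WB = 330/1100 = 0.30, a_BB = 55/1100 = 0.05, a_FB = 0/1100 = 0.00
  a_WF = 520/1300 = 0.40, a_BF = 260/1300 = 0.20, a_FF = 65/1300 = 0.05
I − A =
  [   0.65    -0.30    -0.40]
  [  -0.15     0.95    -0.20]
  [  -0.05     0.00     0.95]
Cofactors of I−A, C_ij = (−1)^(i+j)·(minor ij) (rows/columns in the sector order above):
  C_11 = (0.95)(0.95) − (-0.20)(0.00) = 0.9025
  C_12 = −[(-0.15)(0.95) − (-0.20)(-0.05)] = 0.1525
  C_13 = (-0.15)(0.00) − (0.95)(-0.05) = 0.0475
  C_21 = −[(-0.30)(0.95) − (-0.40)(0.00)] = 0.2850
  C_22 = (0.65)(0.95) − (-0.40)(-0.05) = 0.5975
  C_23 = −[(0.65)(0.00) − (-0.30)(-0.05)] = 0.0150
  C_31 = (-0.30)(-0.20) − (-0.40)(0.95) = 0.4400
  C_32 = −[(0.65)(-0.20) − (-0.40)(-0.15)] = 0.1900
  C_33 = (0.65)(0.95) − (-0.30)(-0.15) = 0.5725
det(I−A) = Σ_j (I−A)_1j·C_1j = (0.65)(0.9025) + (-0.30)(0.1525) + (-0.40)(0.0475) = 0.521875
adj(I−A) = Cᵀ =
  [ 0.9025   0.2850   0.4400]
  [ 0.1525   0.5975   0.1900]
  [ 0.0475   0.0150   0.5725]
(I − A)⁻¹ = adj(I−A) / det(I−A) ≈
  [   1.7293     0.5461     0.8431]
  [   0.2922     1.1449     0.3641]
  [   0.0910     0.0287     1.0970]
x = (I − A)⁻¹ d = adj(I−A)·d / det(I−A), with det(I−A) = 0.521875:
  x_W = (0.9025·160 + 0.2850·90 + 0.4400·140) / 0.521875 = 231.65 / 0.521875 ≈ 443.88
  x_B = (0.1525·160 + 0.5975·90 + 0.1900·140) / 0.521875 = 104.775 / 0.521875 ≈ 200.77
  x_F = (0.0475·160 + 0.0150·90 + 0.5725·140) / 0.521875 = 89.10 / 0.521875 ≈ 170.73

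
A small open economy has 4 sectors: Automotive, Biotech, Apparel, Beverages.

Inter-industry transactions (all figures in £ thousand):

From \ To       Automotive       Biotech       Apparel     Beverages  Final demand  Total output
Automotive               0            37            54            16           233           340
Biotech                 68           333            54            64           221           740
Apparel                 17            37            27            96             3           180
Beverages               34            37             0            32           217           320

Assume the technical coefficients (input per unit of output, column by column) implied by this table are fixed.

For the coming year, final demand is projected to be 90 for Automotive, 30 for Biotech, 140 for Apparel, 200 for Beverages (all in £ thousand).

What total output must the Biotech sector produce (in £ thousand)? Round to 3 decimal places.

Technical coefficients a_ij = z_ij / X_j:
  a_11 = 0/340 = 0.00, a_21 = 68/340 = 0.20, a_31 = 17/340 = 0.05, a_41 = 34/340 = 0.10
  a_12 = 37/740 = 0.05, a_22 = 333/740 = 0.45, a_32 = 37/740 = 0.05, a_42 = 37/740 = 0.05
  a_13 = 54/180 = 0.30, a_23 = 54/180 = 0.30, a_33 = 27/180 = 0.15, a_43 = 0/180 = 0.00
  a_14 = 16/320 = 0.05, a_24 = 64/320 = 0.20, a_34 = 96/320 = 0.30, a_44 = 32/320 = 0.10
I − A =
  [   1.00    -0.05    -0.30    -0.05]
  [  -0.20     0.55    -0.30    -0.20]
  [  -0.05    -0.05     0.85    -0.30]
  [  -0.10    -0.05     0.00     0.90]
Compute the cofactors C_ij = (−1)^(i+j)·(3×3 minor ij) of I−A; the adjugate is their transpose:
adj(I−A) = Cᵀ =
  [ 0.394250   0.058375   0.159750   0.088125]
  [ 0.192500   0.738250   0.328500   0.284250]
  [ 0.053750   0.063625   0.471750   0.174375]
  [ 0.054500   0.047500   0.036000   0.432000]
det(I−A) = Σ_j (I−A)_1j·C_1j = (1.00)(0.394250) + (-0.05)(0.192500) + (-0.30)(0.053750) + (-0.05)(0.054500) = 0.365775
(I − A)⁻¹ = adj(I−A) / det(I−A) ≈
  [   1.0778     0.1596     0.4367     0.2409]
  [   0.5263     2.0183     0.8981     0.7771]
  [   0.1469     0.1739     1.2897     0.4767]
  [   0.1490     0.1299     0.0984     1.1811]
x = (I − A)⁻¹ d = adj(I−A)·d / det(I−A), with det(I−A) = 0.365775:
  x_1 = (0.394250·90 + 0.058375·30 + 0.159750·140 + 0.088125·200) / 0.365775 = 77.22375 / 0.365775 ≈ 211.124
  x_2 = (0.192500·90 + 0.738250·30 + 0.328500·140 + 0.284250·200) / 0.365775 = 142.3125 / 0.365775 ≈ 389.071
  x_3 = (0.053750·90 + 0.063625·30 + 0.471750·140 + 0.174375·200) / 0.365775 = 107.66625 / 0.365775 ≈ 294.351
  x_4 = (0.054500·90 + 0.047500·30 + 0.036000·140 + 0.432000·200) / 0.365775 = 97.77 / 0.365775 ≈ 267.295

x_2 = 389.071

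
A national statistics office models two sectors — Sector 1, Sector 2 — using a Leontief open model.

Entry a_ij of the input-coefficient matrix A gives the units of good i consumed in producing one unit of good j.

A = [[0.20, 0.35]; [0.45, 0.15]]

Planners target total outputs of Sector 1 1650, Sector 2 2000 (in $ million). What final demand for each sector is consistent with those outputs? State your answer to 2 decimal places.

I − A =
  [   0.80    -0.35]
  [  -0.45     0.85]
d = (I − A) x:
  d_1 = (+0.80)·1650 + (-0.35)·2000 = 620.00
  d_2 = (-0.45)·1650 + (+0.85)·2000 = 957.50

d_1 = 620.00, d_2 = 957.50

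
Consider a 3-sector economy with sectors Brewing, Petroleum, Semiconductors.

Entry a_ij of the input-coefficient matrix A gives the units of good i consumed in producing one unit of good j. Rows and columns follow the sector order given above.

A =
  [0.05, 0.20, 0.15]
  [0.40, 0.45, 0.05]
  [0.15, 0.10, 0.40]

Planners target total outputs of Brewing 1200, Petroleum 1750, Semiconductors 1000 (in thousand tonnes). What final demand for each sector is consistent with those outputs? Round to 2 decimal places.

d_1 = 640.00, d_2 = 432.50, d_3 = 245.00

I − A =
  [   0.95    -0.20    -0.15]
  [  -0.40     0.55    -0.05]
  [  -0.15    -0.10     0.60]
d = (I − A) x:
  d_1 = (+0.95)·1200 + (-0.20)·1750 + (-0.15)·1000 = 640.00
  d_2 = (-0.40)·1200 + (+0.55)·1750 + (-0.05)·1000 = 432.50
  d_3 = (-0.15)·1200 + (-0.10)·1750 + (+0.60)·1000 = 245.00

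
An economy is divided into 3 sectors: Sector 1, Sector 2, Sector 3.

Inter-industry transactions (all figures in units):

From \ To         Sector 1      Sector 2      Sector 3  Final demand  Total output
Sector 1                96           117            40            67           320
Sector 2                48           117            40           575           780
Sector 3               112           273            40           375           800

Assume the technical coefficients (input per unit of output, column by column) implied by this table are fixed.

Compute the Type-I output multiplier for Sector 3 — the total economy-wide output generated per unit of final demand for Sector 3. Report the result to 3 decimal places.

Technical coefficients a_ij = z_ij / X_j:
  a_11 = 96/320 = 0.30, a_21 = 48/320 = 0.15, a_31 = 112/320 = 0.35
  a_12 = 117/780 = 0.15, a_22 = 117/780 = 0.15, a_32 = 273/780 = 0.35
  a_13 = 40/800 = 0.05, a_23 = 40/800 = 0.05, a_33 = 40/800 = 0.05
I − A =
  [   0.70    -0.15    -0.05]
  [  -0.15     0.85    -0.05]
  [  -0.35    -0.35     0.95]
Cofactors of I−A, C_ij = (−1)^(i+j)·(minor ij) (rows/columns in the sector order above):
  C_11 = (0.85)(0.95) − (-0.05)(-0.35) = 0.7900
  C_12 = −[(-0.15)(0.95) − (-0.05)(-0.35)] = 0.1600
  C_13 = (-0.15)(-0.35) − (0.85)(-0.35) = 0.3500
  C_21 = −[(-0.15)(0.95) − (-0.05)(-0.35)] = 0.1600
  C_22 = (0.70)(0.95) − (-0.05)(-0.35) = 0.6475
  C_23 = −[(0.70)(-0.35) − (-0.15)(-0.35)] = 0.2975
  C_31 = (-0.15)(-0.05) − (-0.05)(0.85) = 0.0500
  C_32 = −[(0.70)(-0.05) − (-0.05)(-0.15)] = 0.0425
  C_33 = (0.70)(0.85) − (-0.15)(-0.15) = 0.5725
det(I−A) = Σ_j (I−A)_1j·C_1j = (0.70)(0.7900) + (-0.15)(0.1600) + (-0.05)(0.3500) = 0.5115
adj(I−A) = Cᵀ =
  [ 0.7900   0.1600   0.0500]
  [ 0.1600   0.6475   0.0425]
  [ 0.3500   0.2975   0.5725]
(I − A)⁻¹ = adj(I−A) / det(I−A) ≈
  [   1.5445     0.3128     0.0978]
  [   0.3128     1.2659     0.0831]
  [   0.6843     0.5816     1.1193]
The output multiplier for sector j is the column-j sum of the Leontief inverse (I − A)⁻¹ = adj(I−A) / det(I−A).
Column 3 of adj(I−A): (0.0500, 0.0425, 0.5725); det(I−A) = 0.5115.
m_3 = (0.0500 + 0.0425 + 0.5725) / 0.5115 = 0.665 / 0.5115 ≈ 1.300.

m_3 = 1.300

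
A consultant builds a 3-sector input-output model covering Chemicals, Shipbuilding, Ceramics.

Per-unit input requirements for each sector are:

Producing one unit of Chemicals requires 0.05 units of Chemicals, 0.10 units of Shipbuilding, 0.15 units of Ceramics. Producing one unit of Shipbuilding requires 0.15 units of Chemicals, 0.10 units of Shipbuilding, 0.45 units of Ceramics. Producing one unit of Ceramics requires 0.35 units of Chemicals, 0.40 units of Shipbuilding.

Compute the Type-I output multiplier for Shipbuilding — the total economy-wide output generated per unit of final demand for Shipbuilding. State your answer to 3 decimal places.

m_2 = 2.772

I − A =
  [   0.95    -0.15    -0.35]
  [  -0.10     0.90    -0.40]
  [  -0.15    -0.45     1.00]
Cofactors of I−A, C_ij = (−1)^(i+j)·(minor ij) (rows/columns in the sector order above):
  C_11 = (0.90)(1.00) − (-0.40)(-0.45) = 0.7200
  C_12 = −[(-0.10)(1.00) − (-0.40)(-0.15)] = 0.1600
  C_13 = (-0.10)(-0.45) − (0.90)(-0.15) = 0.1800
  C_21 = −[(-0.15)(1.00) − (-0.35)(-0.45)] = 0.3075
  C_22 = (0.95)(1.00) − (-0.35)(-0.15) = 0.8975
  C_23 = −[(0.95)(-0.45) − (-0.15)(-0.15)] = 0.4500
  C_31 = (-0.15)(-0.40) − (-0.35)(0.90) = 0.3750
  C_32 = −[(0.95)(-0.40) − (-0.35)(-0.10)] = 0.4150
  C_33 = (0.95)(0.90) − (-0.15)(-0.10) = 0.8400
det(I−A) = Σ_j (I−A)_1j·C_1j = (0.95)(0.7200) + (-0.15)(0.1600) + (-0.35)(0.1800) = 0.5970
adj(I−A) = Cᵀ =
  [ 0.7200   0.3075   0.3750]
  [ 0.1600   0.8975   0.4150]
  [ 0.1800   0.4500   0.8400]
(I − A)⁻¹ = adj(I−A) / det(I−A) ≈
  [   1.2060     0.5151     0.6281]
  [   0.2680     1.5034     0.6951]
  [   0.3015     0.7538     1.4070]
The output multiplier for sector j is the column-j sum of the Leontief inverse (I − A)⁻¹ = adj(I−A) / det(I−A).
Column 2 of adj(I−A): (0.3075, 0.8975, 0.4500); det(I−A) = 0.5970.
m_2 = (0.3075 + 0.8975 + 0.4500) / 0.5970 = 1.655 / 0.5970 ≈ 2.772.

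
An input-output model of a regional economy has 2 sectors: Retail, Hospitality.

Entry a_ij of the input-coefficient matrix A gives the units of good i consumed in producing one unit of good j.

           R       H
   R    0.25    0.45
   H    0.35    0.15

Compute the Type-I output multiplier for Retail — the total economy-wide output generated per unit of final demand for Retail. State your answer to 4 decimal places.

I − A =
  [   0.75    -0.45]
  [  -0.35     0.85]
det(I−A) = (0.75)(0.85) − (-0.45)(-0.35) = 0.4800
adj(I−A) = [[0.85, 0.45], [0.35, 0.75]]
(I − A)⁻¹ = adj(I−A) / det(I−A) ≈
  [   1.77083     0.93750]
  [   0.72917     1.56250]
The output multiplier for sector j is the column-j sum of the Leontief inverse (I − A)⁻¹ = adj(I−A) / det(I−A).
Column R of adj(I−A): (0.85, 0.35); det(I−A) = 0.4800.
m_R = (0.85 + 0.35) / 0.4800 = 1.20 / 0.4800 = 2.5000.

m_R = 2.5000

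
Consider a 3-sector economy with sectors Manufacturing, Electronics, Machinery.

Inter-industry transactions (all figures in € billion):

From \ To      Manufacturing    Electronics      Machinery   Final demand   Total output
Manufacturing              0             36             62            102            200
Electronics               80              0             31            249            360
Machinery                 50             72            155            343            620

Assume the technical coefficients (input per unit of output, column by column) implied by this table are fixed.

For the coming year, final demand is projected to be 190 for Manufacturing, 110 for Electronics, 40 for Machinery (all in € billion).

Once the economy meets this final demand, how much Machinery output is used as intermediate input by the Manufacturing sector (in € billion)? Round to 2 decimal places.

Technical coefficients a_ij = z_ij / X_j:
  a_11 = 0/200 = 0.00, a_21 = 80/200 = 0.40, a_31 = 50/200 = 0.25
  a_12 = 36/360 = 0.10, a_22 = 0/360 = 0.00, a_32 = 72/360 = 0.20
  a_13 = 62/620 = 0.10, a_23 = 31/620 = 0.05, a_33 = 155/620 = 0.25
I − A =
  [   1.00    -0.10    -0.10]
  [  -0.40     1.00    -0.05]
  [  -0.25    -0.20     0.75]
Cofactors of I−A, C_ij = (−1)^(i+j)·(minor ij) (rows/columns in the sector order above):
  C_11 = (1.00)(0.75) − (-0.05)(-0.20) = 0.7400
  C_12 = −[(-0.40)(0.75) − (-0.05)(-0.25)] = 0.3125
  C_13 = (-0.40)(-0.20) − (1.00)(-0.25) = 0.3300
  C_21 = −[(-0.10)(0.75) − (-0.10)(-0.20)] = 0.0950
  C_22 = (1.00)(0.75) − (-0.10)(-0.25) = 0.7250
  C_23 = −[(1.00)(-0.20) − (-0.10)(-0.25)] = 0.2250
  C_31 = (-0.10)(-0.05) − (-0.10)(1.00) = 0.1050
  C_32 = −[(1.00)(-0.05) − (-0.10)(-0.40)] = 0.0900
  C_33 = (1.00)(1.00) − (-0.10)(-0.40) = 0.9600
det(I−A) = Σ_j (I−A)_1j·C_1j = (1.00)(0.7400) + (-0.10)(0.3125) + (-0.10)(0.3300) = 0.67575
adj(I−A) = Cᵀ =
  [ 0.7400   0.0950   0.1050]
  [ 0.3125   0.7250   0.0900]
  [ 0.3300   0.2250   0.9600]
(I − A)⁻¹ = adj(I−A) / det(I−A) ≈
  [   1.0951     0.1406     0.1554]
  [   0.4624     1.0729     0.1332]
  [   0.4883     0.3330     1.4206]
First solve x = (I − A)⁻¹ d = adj(I−A)·d / det(I−A); in particular x_1 = (0.7400·190 + 0.0950·110 + 0.1050·40) / 0.67575 = 155.25 / 0.67575 ≈ 229.7447.
Intermediate flow from 3 to 1: z_31 = a_31 · x_1 = 0.25 × 155.25 / 0.67575 = 38.8125 / 0.67575 ≈ 57.44.

z_31 = 57.44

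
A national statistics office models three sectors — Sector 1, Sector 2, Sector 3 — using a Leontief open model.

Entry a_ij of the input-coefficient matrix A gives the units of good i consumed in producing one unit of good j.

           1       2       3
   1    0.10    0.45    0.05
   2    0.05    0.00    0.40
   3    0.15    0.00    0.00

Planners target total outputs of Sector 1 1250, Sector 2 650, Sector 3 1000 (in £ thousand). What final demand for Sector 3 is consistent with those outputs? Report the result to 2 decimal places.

I − A =
  [   0.90    -0.45    -0.05]
  [  -0.05     1.00    -0.40]
  [  -0.15     0.00     1.00]
d = (I − A) x:
  d_1 = (+0.90)·1250 + (-0.45)·650 + (-0.05)·1000 = 782.50
  d_2 = (-0.05)·1250 + (+1.00)·650 + (-0.40)·1000 = 187.50
  d_3 = (-0.15)·1250 + (+0.00)·650 + (+1.00)·1000 = 812.50

d_3 = 812.50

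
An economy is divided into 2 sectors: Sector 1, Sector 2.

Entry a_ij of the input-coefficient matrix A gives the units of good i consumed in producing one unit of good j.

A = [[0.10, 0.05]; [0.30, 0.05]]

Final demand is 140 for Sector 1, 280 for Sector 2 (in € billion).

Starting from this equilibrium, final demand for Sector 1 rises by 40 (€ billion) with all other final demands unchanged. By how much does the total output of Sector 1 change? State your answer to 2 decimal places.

Δx_1 = 45.24

I − A =
  [   0.90    -0.05]
  [  -0.30     0.95]
det(I−A) = (0.90)(0.95) − (-0.05)(-0.30) = 0.8400
adj(I−A) = [[0.95, 0.05], [0.30, 0.90]]
(I − A)⁻¹ = adj(I−A) / det(I−A) ≈
  [   1.1310     0.0595]
  [   0.3571     1.0714]
Δx = (I − A)⁻¹ Δd with Δd having +40 in the Sector 1 component and 0 elsewhere.
So Δx_1 = L_11 · (+40), where L_11 = adj(I−A)_11 / det(I−A) = 0.95 / 0.8400.
Δx_1 = 0.95 × (+40) / 0.8400 = 38.00 / 0.8400 ≈ 45.24.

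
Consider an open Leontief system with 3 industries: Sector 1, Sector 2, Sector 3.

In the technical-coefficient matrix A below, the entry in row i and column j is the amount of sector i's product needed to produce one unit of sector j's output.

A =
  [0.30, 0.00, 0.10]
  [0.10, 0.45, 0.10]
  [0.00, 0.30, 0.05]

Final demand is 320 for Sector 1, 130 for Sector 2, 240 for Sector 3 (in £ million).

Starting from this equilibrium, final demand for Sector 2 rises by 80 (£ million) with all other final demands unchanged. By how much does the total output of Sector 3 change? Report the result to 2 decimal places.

I − A =
  [   0.70     0.00    -0.10]
  [  -0.10     0.55    -0.10]
  [   0.00    -0.30     0.95]
Cofactors of I−A, C_ij = (−1)^(i+j)·(minor ij) (rows/columns in the sector order above):
  C_11 = (0.55)(0.95) − (-0.10)(-0.30) = 0.4925
  C_12 = −[(-0.10)(0.95) − (-0.10)(0.00)] = 0.0950
  C_13 = (-0.10)(-0.30) − (0.55)(0.00) = 0.0300
  C_21 = −[(0.00)(0.95) − (-0.10)(-0.30)] = 0.0300
  C_22 = (0.70)(0.95) − (-0.10)(0.00) = 0.6650
  C_23 = −[(0.70)(-0.30) − (0.00)(0.00)] = 0.2100
  C_31 = (0.00)(-0.10) − (-0.10)(0.55) = 0.0550
  C_32 = −[(0.70)(-0.10) − (-0.10)(-0.10)] = 0.0800
  C_33 = (0.70)(0.55) − (0.00)(-0.10) = 0.3850
det(I−A) = Σ_j (I−A)_1j·C_1j = (0.70)(0.4925) + (0.00)(0.0950) + (-0.10)(0.0300) = 0.34175
adj(I−A) = Cᵀ =
  [ 0.4925   0.0300   0.0550]
  [ 0.0950   0.6650   0.0800]
  [ 0.0300   0.2100   0.3850]
(I − A)⁻¹ = adj(I−A) / det(I−A) ≈
  [   1.4411     0.0878     0.1609]
  [   0.2780     1.9459     0.2341]
  [   0.0878     0.6145     1.1266]
Δx = (I − A)⁻¹ Δd with Δd having +80 in the Sector 2 component and 0 elsewhere.
So Δx_3 = L_32 · (+80), where L_32 = adj(I−A)_32 / det(I−A) = 0.2100 / 0.34175.
Δx_3 = 0.2100 × (+80) / 0.34175 = 16.80 / 0.34175 ≈ 49.16.

Δx_3 = 49.16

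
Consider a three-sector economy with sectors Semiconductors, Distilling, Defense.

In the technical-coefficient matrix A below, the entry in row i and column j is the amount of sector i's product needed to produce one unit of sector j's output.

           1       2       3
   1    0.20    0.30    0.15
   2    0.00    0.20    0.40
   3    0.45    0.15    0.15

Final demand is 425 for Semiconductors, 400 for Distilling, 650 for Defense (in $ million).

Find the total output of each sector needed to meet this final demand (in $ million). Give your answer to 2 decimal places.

I − A =
  [   0.80    -0.30    -0.15]
  [   0.00     0.80    -0.40]
  [  -0.45    -0.15     0.85]
Cofactors of I−A, C_ij = (−1)^(i+j)·(minor ij) (rows/columns in the sector order above):
  C_11 = (0.80)(0.85) − (-0.40)(-0.15) = 0.6200
  C_12 = −[(0.00)(0.85) − (-0.40)(-0.45)] = 0.1800
  C_13 = (0.00)(-0.15) − (0.80)(-0.45) = 0.3600
  C_21 = −[(-0.30)(0.85) − (-0.15)(-0.15)] = 0.2775
  C_22 = (0.80)(0.85) − (-0.15)(-0.45) = 0.6125
  C_23 = −[(0.80)(-0.15) − (-0.30)(-0.45)] = 0.2550
  C_31 = (-0.30)(-0.40) − (-0.15)(0.80) = 0.2400
  C_32 = −[(0.80)(-0.40) − (-0.15)(0.00)] = 0.3200
  C_33 = (0.80)(0.80) − (-0.30)(0.00) = 0.6400
det(I−A) = Σ_j (I−A)_1j·C_1j = (0.80)(0.6200) + (-0.30)(0.1800) + (-0.15)(0.3600) = 0.3880
adj(I−A) = Cᵀ =
  [ 0.6200   0.2775   0.2400]
  [ 0.1800   0.6125   0.3200]
  [ 0.3600   0.2550   0.6400]
(I − A)⁻¹ = adj(I−A) / det(I−A) ≈
  [   1.5979     0.7152     0.6186]
  [   0.4639     1.5786     0.8247]
  [   0.9278     0.6572     1.6495]
x = (I − A)⁻¹ d = adj(I−A)·d / det(I−A), with det(I−A) = 0.3880:
  x_1 = (0.6200·425 + 0.2775·400 + 0.2400·650) / 0.3880 = 530.50 / 0.3880 ≈ 1367.27
  x_2 = (0.1800·425 + 0.6125·400 + 0.3200·650) / 0.3880 = 529.50 / 0.3880 ≈ 1364.69
  x_3 = (0.3600·425 + 0.2550·400 + 0.6400·650) / 0.3880 = 671.00 / 0.3880 ≈ 1729.38

x_1 = 1367.27, x_2 = 1364.69, x_3 = 1729.38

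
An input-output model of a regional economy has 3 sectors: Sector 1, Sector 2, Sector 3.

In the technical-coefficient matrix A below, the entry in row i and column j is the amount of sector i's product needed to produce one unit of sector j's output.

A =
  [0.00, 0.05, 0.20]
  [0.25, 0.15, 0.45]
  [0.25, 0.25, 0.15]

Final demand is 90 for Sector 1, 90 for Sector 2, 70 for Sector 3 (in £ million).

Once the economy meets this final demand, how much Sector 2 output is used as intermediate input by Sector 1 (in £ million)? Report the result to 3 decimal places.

I − A =
  [   1.00    -0.05    -0.20]
  [  -0.25     0.85    -0.45]
  [  -0.25    -0.25     0.85]
Cofactors of I−A, C_ij = (−1)^(i+j)·(minor ij) (rows/columns in the sector order above):
  C_11 = (0.85)(0.85) − (-0.45)(-0.25) = 0.6100
  C_12 = −[(-0.25)(0.85) − (-0.45)(-0.25)] = 0.3250
  C_13 = (-0.25)(-0.25) − (0.85)(-0.25) = 0.2750
  C_21 = −[(-0.05)(0.85) − (-0.20)(-0.25)] = 0.0925
  C_22 = (1.00)(0.85) − (-0.20)(-0.25) = 0.8000
  C_23 = −[(1.00)(-0.25) − (-0.05)(-0.25)] = 0.2625
  C_31 = (-0.05)(-0.45) − (-0.20)(0.85) = 0.1925
  C_32 = −[(1.00)(-0.45) − (-0.20)(-0.25)] = 0.5000
  C_33 = (1.00)(0.85) − (-0.05)(-0.25) = 0.8375
det(I−A) = Σ_j (I−A)_1j·C_1j = (1.00)(0.6100) + (-0.05)(0.3250) + (-0.20)(0.2750) = 0.53875
adj(I−A) = Cᵀ =
  [ 0.6100   0.0925   0.1925]
  [ 0.3250   0.8000   0.5000]
  [ 0.2750   0.2625   0.8375]
(I − A)⁻¹ = adj(I−A) / det(I−A) ≈
  [   1.1323     0.1717     0.3573]
  [   0.6032     1.4849     0.9281]
  [   0.5104     0.4872     1.5545]
First solve x = (I − A)⁻¹ d = adj(I−A)·d / det(I−A); in particular x_1 = (0.6100·90 + 0.0925·90 + 0.1925·70) / 0.53875 = 76.70 / 0.53875 ≈ 142.36659.
Intermediate flow from 2 to 1: z_21 = a_21 · x_1 = 0.25 × 76.70 / 0.53875 = 19.175 / 0.53875 ≈ 35.592.

z_21 = 35.592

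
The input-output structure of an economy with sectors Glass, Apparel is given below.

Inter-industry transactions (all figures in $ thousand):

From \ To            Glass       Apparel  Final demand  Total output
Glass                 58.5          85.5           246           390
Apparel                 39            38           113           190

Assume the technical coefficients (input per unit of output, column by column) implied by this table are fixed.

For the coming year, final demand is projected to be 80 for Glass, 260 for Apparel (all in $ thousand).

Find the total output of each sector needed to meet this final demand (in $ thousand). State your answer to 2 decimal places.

x_1 = 285.04, x_2 = 360.63

Technical coefficients a_ij = z_ij / X_j:
  a_11 = 58.5/390 = 0.15, a_21 = 39/390 = 0.10
  a_12 = 85.5/190 = 0.45, a_22 = 38/190 = 0.20
I − A =
  [   0.85    -0.45]
  [  -0.10     0.80]
det(I−A) = (0.85)(0.80) − (-0.45)(-0.10) = 0.6350
adj(I−A) = [[0.80, 0.45], [0.10, 0.85]]
(I − A)⁻¹ = adj(I−A) / det(I−A) ≈
  [   1.2598     0.7087]
  [   0.1575     1.3386]
x = (I − A)⁻¹ d = adj(I−A)·d / det(I−A), with det(I−A) = 0.6350:
  x_1 = (0.80·80 + 0.45·260) / 0.6350 = 181.00 / 0.6350 ≈ 285.04
  x_2 = (0.10·80 + 0.85·260) / 0.6350 = 229.00 / 0.6350 ≈ 360.63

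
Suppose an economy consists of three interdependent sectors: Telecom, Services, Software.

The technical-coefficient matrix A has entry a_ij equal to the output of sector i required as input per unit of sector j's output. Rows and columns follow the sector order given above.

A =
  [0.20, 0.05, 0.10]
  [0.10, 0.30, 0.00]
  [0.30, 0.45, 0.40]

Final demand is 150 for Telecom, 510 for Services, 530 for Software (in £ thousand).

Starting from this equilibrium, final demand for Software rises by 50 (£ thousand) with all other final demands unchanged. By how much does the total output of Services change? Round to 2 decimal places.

Δx_2 = 1.63

I − A =
  [   0.80    -0.05    -0.10]
  [  -0.10     0.70     0.00]
  [  -0.30    -0.45     0.60]
Cofactors of I−A, C_ij = (−1)^(i+j)·(minor ij) (rows/columns in the sector order above):
  C_11 = (0.70)(0.60) − (0.00)(-0.45) = 0.4200
  C_12 = −[(-0.10)(0.60) − (0.00)(-0.30)] = 0.0600
  C_13 = (-0.10)(-0.45) − (0.70)(-0.30) = 0.2550
  C_21 = −[(-0.05)(0.60) − (-0.10)(-0.45)] = 0.0750
  C_22 = (0.80)(0.60) − (-0.10)(-0.30) = 0.4500
  C_23 = −[(0.80)(-0.45) − (-0.05)(-0.30)] = 0.3750
  C_31 = (-0.05)(0.00) − (-0.10)(0.70) = 0.0700
  C_32 = −[(0.80)(0.00) − (-0.10)(-0.10)] = 0.0100
  C_33 = (0.80)(0.70) − (-0.05)(-0.10) = 0.5550
det(I−A) = Σ_j (I−A)_1j·C_1j = (0.80)(0.4200) + (-0.05)(0.0600) + (-0.10)(0.2550) = 0.3075
adj(I−A) = Cᵀ =
  [ 0.4200   0.0750   0.0700]
  [ 0.0600   0.4500   0.0100]
  [ 0.2550   0.3750   0.5550]
(I − A)⁻¹ = adj(I−A) / det(I−A) ≈
  [   1.3659     0.2439     0.2276]
  [   0.1951     1.4634     0.0325]
  [   0.8293     1.2195     1.8049]
Δx = (I − A)⁻¹ Δd with Δd having +50 in the Software component and 0 elsewhere.
So Δx_2 = L_23 · (+50), where L_23 = adj(I−A)_23 / det(I−A) = 0.0100 / 0.3075.
Δx_2 = 0.0100 × (+50) / 0.3075 = 0.50 / 0.3075 ≈ 1.63.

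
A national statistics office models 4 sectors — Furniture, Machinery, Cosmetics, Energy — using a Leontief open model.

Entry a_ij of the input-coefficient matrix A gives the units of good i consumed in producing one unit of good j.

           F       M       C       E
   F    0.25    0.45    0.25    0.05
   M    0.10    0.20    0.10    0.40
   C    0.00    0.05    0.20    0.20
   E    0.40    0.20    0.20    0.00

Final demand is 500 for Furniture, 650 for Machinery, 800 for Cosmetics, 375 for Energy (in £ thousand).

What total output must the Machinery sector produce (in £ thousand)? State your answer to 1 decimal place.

x_M = 2643.7

I − A =
  [   0.75    -0.45    -0.25    -0.05]
  [  -0.10     0.80    -0.10    -0.40]
  [   0.00    -0.05     0.80    -0.20]
  [  -0.40    -0.20    -0.20     1.00]
Compute the cofactors C_ij = (−1)^(i+j)·(3×3 minor ij) of I−A; the adjugate is their transpose:
adj(I−A) = Cᵀ =
  [ 0.53100   0.37300   0.27000   0.22975]
  [ 0.21200   0.53400   0.19900   0.26400]
  [ 0.08100   0.10250   0.40600   0.12625]
  [ 0.27100   0.27650   0.22900   0.43900]
det(I−A) = Σ_j (I−A)_1j·C_1j = (0.75)(0.53100) + (-0.45)(0.21200) + (-0.25)(0.08100) + (-0.05)(0.27100) = 0.26905
(I − A)⁻¹ = adj(I−A) / det(I−A) ≈
  [   1.9736     1.3864     1.0035     0.8539]
  [   0.7880     1.9848     0.7396     0.9812]
  [   0.3011     0.3810     1.5090     0.4692]
  [   1.0072     1.0277     0.8511     1.6317]
x = (I − A)⁻¹ d = adj(I−A)·d / det(I−A), with det(I−A) = 0.26905:
  x_F = (0.53100·500 + 0.37300·650 + 0.27000·800 + 0.22975·375) / 0.26905 = 810.10625 / 0.26905 ≈ 3011.0
  x_M = (0.21200·500 + 0.53400·650 + 0.19900·800 + 0.26400·375) / 0.26905 = 711.30 / 0.26905 ≈ 2643.7
  x_C = (0.08100·500 + 0.10250·650 + 0.40600·800 + 0.12625·375) / 0.26905 = 479.26875 / 0.26905 ≈ 1781.3
  x_E = (0.27100·500 + 0.27650·650 + 0.22900·800 + 0.43900·375) / 0.26905 = 663.05 / 0.26905 ≈ 2464.4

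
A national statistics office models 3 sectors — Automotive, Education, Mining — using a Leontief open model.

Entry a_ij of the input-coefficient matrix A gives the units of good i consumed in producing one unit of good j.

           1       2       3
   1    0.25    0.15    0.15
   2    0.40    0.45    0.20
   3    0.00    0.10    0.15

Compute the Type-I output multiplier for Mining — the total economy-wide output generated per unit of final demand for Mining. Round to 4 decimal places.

m_3 = 2.4226

I − A =
  [   0.75    -0.15    -0.15]
  [  -0.40     0.55    -0.20]
  [   0.00    -0.10     0.85]
Cofactors of I−A, C_ij = (−1)^(i+j)·(minor ij) (rows/columns in the sector order above):
  C_11 = (0.55)(0.85) − (-0.20)(-0.10) = 0.4475
  C_12 = −[(-0.40)(0.85) − (-0.20)(0.00)] = 0.3400
  C_13 = (-0.40)(-0.10) − (0.55)(0.00) = 0.0400
  C_21 = −[(-0.15)(0.85) − (-0.15)(-0.10)] = 0.1425
  C_22 = (0.75)(0.85) − (-0.15)(0.00) = 0.6375
  C_23 = −[(0.75)(-0.10) − (-0.15)(0.00)] = 0.0750
  C_31 = (-0.15)(-0.20) − (-0.15)(0.55) = 0.1125
  C_32 = −[(0.75)(-0.20) − (-0.15)(-0.40)] = 0.2100
  C_33 = (0.75)(0.55) − (-0.15)(-0.40) = 0.3525
det(I−A) = Σ_j (I−A)_1j·C_1j = (0.75)(0.4475) + (-0.15)(0.3400) + (-0.15)(0.0400) = 0.278625
adj(I−A) = Cᵀ =
  [ 0.4475   0.1425   0.1125]
  [ 0.3400   0.6375   0.2100]
  [ 0.0400   0.0750   0.3525]
(I − A)⁻¹ = adj(I−A) / det(I−A) ≈
  [   1.60610     0.51144     0.40377]
  [   1.22028     2.28802     0.75370]
  [   0.14356     0.26918     1.26514]
The output multiplier for sector j is the column-j sum of the Leontief inverse (I − A)⁻¹ = adj(I−A) / det(I−A).
Column 3 of adj(I−A): (0.1125, 0.2100, 0.3525); det(I−A) = 0.278625.
m_3 = (0.1125 + 0.2100 + 0.3525) / 0.278625 = 0.675 / 0.278625 ≈ 2.4226.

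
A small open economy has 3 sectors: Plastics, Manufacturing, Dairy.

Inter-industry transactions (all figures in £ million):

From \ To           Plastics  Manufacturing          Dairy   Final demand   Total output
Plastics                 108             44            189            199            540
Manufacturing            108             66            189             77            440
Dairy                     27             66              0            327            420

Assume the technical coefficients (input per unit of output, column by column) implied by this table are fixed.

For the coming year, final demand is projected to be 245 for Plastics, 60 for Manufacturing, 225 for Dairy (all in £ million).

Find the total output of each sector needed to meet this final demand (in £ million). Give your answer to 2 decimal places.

Technical coefficients a_ij = z_ij / X_j:
  a_11 = 108/540 = 0.20, a_21 = 108/540 = 0.20, a_31 = 27/540 = 0.05
  a_12 = 44/440 = 0.10, a_22 = 66/440 = 0.15, a_32 = 66/440 = 0.15
  a_13 = 189/420 = 0.45, a_23 = 189/420 = 0.45, a_33 = 0/420 = 0.00
I − A =
  [   0.80    -0.10    -0.45]
  [  -0.20     0.85    -0.45]
  [  -0.05    -0.15     1.00]
Cofactors of I−A, C_ij = (−1)^(i+j)·(minor ij) (rows/columns in the sector order above):
  C_11 = (0.85)(1.00) − (-0.45)(-0.15) = 0.7825
  C_12 = −[(-0.20)(1.00) − (-0.45)(-0.05)] = 0.2225
  C_13 = (-0.20)(-0.15) − (0.85)(-0.05) = 0.0725
  C_21 = −[(-0.10)(1.00) − (-0.45)(-0.15)] = 0.1675
  C_22 = (0.80)(1.00) − (-0.45)(-0.05) = 0.7775
  C_23 = −[(0.80)(-0.15) − (-0.10)(-0.05)] = 0.1250
  C_31 = (-0.10)(-0.45) − (-0.45)(0.85) = 0.4275
  C_32 = −[(0.80)(-0.45) − (-0.45)(-0.20)] = 0.4500
  C_33 = (0.80)(0.85) − (-0.10)(-0.20) = 0.6600
det(I−A) = Σ_j (I−A)_1j·C_1j = (0.80)(0.7825) + (-0.10)(0.2225) + (-0.45)(0.0725) = 0.571125
adj(I−A) = Cᵀ =
  [ 0.7825   0.1675   0.4275]
  [ 0.2225   0.7775   0.4500]
  [ 0.0725   0.1250   0.6600]
(I − A)⁻¹ = adj(I−A) / det(I−A) ≈
  [   1.3701     0.2933     0.7485]
  [   0.3896     1.3613     0.7879]
  [   0.1269     0.2189     1.1556]
x = (I − A)⁻¹ d = adj(I−A)·d / det(I−A), with det(I−A) = 0.571125:
  x_1 = (0.7825·245 + 0.1675·60 + 0.4275·225) / 0.571125 = 297.95 / 0.571125 ≈ 521.69
  x_2 = (0.2225·245 + 0.7775·60 + 0.4500·225) / 0.571125 = 202.4125 / 0.571125 ≈ 354.41
  x_3 = (0.0725·245 + 0.1250·60 + 0.6600·225) / 0.571125 = 173.7625 / 0.571125 ≈ 304.25

x_1 = 521.69, x_2 = 354.41, x_3 = 304.25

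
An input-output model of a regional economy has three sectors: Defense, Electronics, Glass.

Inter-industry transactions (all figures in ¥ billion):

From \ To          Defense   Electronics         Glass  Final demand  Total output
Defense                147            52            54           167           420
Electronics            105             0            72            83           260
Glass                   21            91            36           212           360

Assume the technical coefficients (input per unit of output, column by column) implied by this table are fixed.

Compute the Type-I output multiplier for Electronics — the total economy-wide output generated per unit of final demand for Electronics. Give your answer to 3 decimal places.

Technical coefficients a_ij = z_ij / X_j:
  a_11 = 147/420 = 0.35, a_21 = 105/420 = 0.25, a_31 = 21/420 = 0.05
  a_12 = 52/260 = 0.20, a_22 = 0/260 = 0.00, a_32 = 91/260 = 0.35
  a_13 = 54/360 = 0.15, a_23 = 72/360 = 0.20, a_33 = 36/360 = 0.10
I − A =
  [   0.65    -0.20    -0.15]
  [  -0.25     1.00    -0.20]
  [  -0.05    -0.35     0.90]
Cofactors of I−A, C_ij = (−1)^(i+j)·(minor ij) (rows/columns in the sector order above):
  C_11 = (1.00)(0.90) − (-0.20)(-0.35) = 0.8300
  C_12 = −[(-0.25)(0.90) − (-0.20)(-0.05)] = 0.2350
  C_13 = (-0.25)(-0.35) − (1.00)(-0.05) = 0.1375
  C_21 = −[(-0.20)(0.90) − (-0.15)(-0.35)] = 0.2325
  C_22 = (0.65)(0.90) − (-0.15)(-0.05) = 0.5775
  C_23 = −[(0.65)(-0.35) − (-0.20)(-0.05)] = 0.2375
  C_31 = (-0.20)(-0.20) − (-0.15)(1.00) = 0.1900
  C_32 = −[(0.65)(-0.20) − (-0.15)(-0.25)] = 0.1675
  C_33 = (0.65)(1.00) − (-0.20)(-0.25) = 0.6000
det(I−A) = Σ_j (I−A)_1j·C_1j = (0.65)(0.8300) + (-0.20)(0.2350) + (-0.15)(0.1375) = 0.471875
adj(I−A) = Cᵀ =
  [ 0.8300   0.2325   0.1900]
  [ 0.2350   0.5775   0.1675]
  [ 0.1375   0.2375   0.6000]
(I − A)⁻¹ = adj(I−A) / det(I−A) ≈
  [   1.7589     0.4927     0.4026]
  [   0.4980     1.2238     0.3550]
  [   0.2914     0.5033     1.2715]
The output multiplier for sector j is the column-j sum of the Leontief inverse (I − A)⁻¹ = adj(I−A) / det(I−A).
Column 2 of adj(I−A): (0.2325, 0.5775, 0.2375); det(I−A) = 0.471875.
m_2 = (0.2325 + 0.5775 + 0.2375) / 0.471875 = 1.0475 / 0.471875 ≈ 2.220.

m_2 = 2.220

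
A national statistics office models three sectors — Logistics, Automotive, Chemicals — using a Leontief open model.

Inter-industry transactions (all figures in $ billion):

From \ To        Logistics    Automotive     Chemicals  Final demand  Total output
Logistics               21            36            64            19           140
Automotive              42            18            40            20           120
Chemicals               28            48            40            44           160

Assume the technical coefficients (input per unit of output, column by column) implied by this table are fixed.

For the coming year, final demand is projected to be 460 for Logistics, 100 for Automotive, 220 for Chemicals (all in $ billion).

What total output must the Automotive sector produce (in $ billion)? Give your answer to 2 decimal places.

Technical coefficients a_ij = z_ij / X_j:
  a_LL = 21/140 = 0.15, a_AL = 42/140 = 0.30, a_CL = 28/140 = 0.20
  a_LA = 36/120 = 0.30, a_AA = 18/120 = 0.15, a_CA = 48/120 = 0.40
  a_LC = 64/160 = 0.40, a_AC = 40/160 = 0.25, a_CC = 40/160 = 0.25
I − A =
  [   0.85    -0.30    -0.40]
  [  -0.30     0.85    -0.25]
  [  -0.20    -0.40     0.75]
Cofactors of I−A, C_ij = (−1)^(i+j)·(minor ij) (rows/columns in the sector order above):
  C_11 = (0.85)(0.75) − (-0.25)(-0.40) = 0.5375
  C_12 = −[(-0.30)(0.75) − (-0.25)(-0.20)] = 0.2750
  C_13 = (-0.30)(-0.40) − (0.85)(-0.20) = 0.2900
  C_21 = −[(-0.30)(0.75) − (-0.40)(-0.40)] = 0.3850
  C_22 = (0.85)(0.75) − (-0.40)(-0.20) = 0.5575
  C_23 = −[(0.85)(-0.40) − (-0.30)(-0.20)] = 0.4000
  C_31 = (-0.30)(-0.25) − (-0.40)(0.85) = 0.4150
  C_32 = −[(0.85)(-0.25) − (-0.40)(-0.30)] = 0.3325
  C_33 = (0.85)(0.85) − (-0.30)(-0.30) = 0.6325
det(I−A) = Σ_j (I−A)_1j·C_1j = (0.85)(0.5375) + (-0.30)(0.2750) + (-0.40)(0.2900) = 0.258375
adj(I−A) = Cᵀ =
  [ 0.5375   0.3850   0.4150]
  [ 0.2750   0.5575   0.3325]
  [ 0.2900   0.4000   0.6325]
(I − A)⁻¹ = adj(I−A) / det(I−A) ≈
  [   2.0803     1.4901     1.6062]
  [   1.0643     2.1577     1.2869]
  [   1.1224     1.5481     2.4480]
x = (I − A)⁻¹ d = adj(I−A)·d / det(I−A), with det(I−A) = 0.258375:
  x_L = (0.5375·460 + 0.3850·100 + 0.4150·220) / 0.258375 = 377.05 / 0.258375 ≈ 1459.31
  x_A = (0.2750·460 + 0.5575·100 + 0.3325·220) / 0.258375 = 255.40 / 0.258375 ≈ 988.49
  x_C = (0.2900·460 + 0.4000·100 + 0.6325·220) / 0.258375 = 312.55 / 0.258375 ≈ 1209.68

x_A = 988.49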